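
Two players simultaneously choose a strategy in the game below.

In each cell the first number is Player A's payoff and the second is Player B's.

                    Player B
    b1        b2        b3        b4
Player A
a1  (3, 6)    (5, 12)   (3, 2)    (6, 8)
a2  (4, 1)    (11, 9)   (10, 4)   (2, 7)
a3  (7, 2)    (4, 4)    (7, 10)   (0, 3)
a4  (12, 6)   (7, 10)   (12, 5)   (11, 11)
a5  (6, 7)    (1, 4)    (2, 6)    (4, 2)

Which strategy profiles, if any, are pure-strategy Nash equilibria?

The pure Nash equilibria are (a2, b2), (a4, b4).

Check each profile: it is a Nash equilibrium iff no player can strictly gain by switching unilaterally.
(a1, b1): Player A can switch to a2 (3 → 4). Not NE.
(a1, b2): Player A can switch to a2 (5 → 11). Not NE.
(a1, b3): Player A can switch to a2 (3 → 10). Not NE.
(a1, b4): Player A can switch to a4 (6 → 11). Not NE.
(a2, b1): Player A can switch to a3 (4 → 7). Not NE.
(a2, b2): Player A gets 11, best alternative 7; Player B gets 9, best alternative 7. No profitable deviation — NE.
(a2, b3): Player A can switch to a4 (10 → 12). Not NE.
(a2, b4): Player A can switch to a1 (2 → 6). Not NE.
(a3, b1): Player A can switch to a4 (7 → 12). Not NE.
(a3, b2): Player A can switch to a1 (4 → 5). Not NE.
(a3, b3): Player A can switch to a2 (7 → 10). Not NE.
(a3, b4): Player A can switch to a1 (0 → 6). Not NE.
(a4, b1): Player B can switch to b2 (6 → 10). Not NE.
(a4, b4): Player A gets 11, best alternative 6; Player B gets 11, best alternative 10. No profitable deviation — NE.
(The remaining 6 profiles each have a profitable deviation by the same check.)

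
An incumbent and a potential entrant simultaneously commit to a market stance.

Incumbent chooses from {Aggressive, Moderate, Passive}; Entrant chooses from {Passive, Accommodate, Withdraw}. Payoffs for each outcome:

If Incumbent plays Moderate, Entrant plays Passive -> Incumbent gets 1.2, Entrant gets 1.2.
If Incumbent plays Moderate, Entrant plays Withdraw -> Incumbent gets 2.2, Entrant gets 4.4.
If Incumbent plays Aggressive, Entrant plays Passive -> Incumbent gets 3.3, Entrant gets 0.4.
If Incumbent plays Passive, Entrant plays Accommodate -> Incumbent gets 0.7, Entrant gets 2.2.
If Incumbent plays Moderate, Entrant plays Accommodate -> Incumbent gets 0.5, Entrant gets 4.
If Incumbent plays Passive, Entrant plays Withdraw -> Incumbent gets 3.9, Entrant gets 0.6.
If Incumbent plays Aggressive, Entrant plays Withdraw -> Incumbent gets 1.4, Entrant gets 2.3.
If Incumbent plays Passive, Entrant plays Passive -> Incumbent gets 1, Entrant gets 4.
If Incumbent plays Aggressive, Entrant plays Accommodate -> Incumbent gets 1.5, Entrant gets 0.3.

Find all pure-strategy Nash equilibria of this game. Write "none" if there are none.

none

Mark each player's best response to every combination of opponents' strategies; a profile where every player is best-responding is a pure Nash equilibrium.
Incumbent against Passive: payoffs 3.3, 1.2, 1 → best response Aggressive.
Incumbent against Accommodate: payoffs 1.5, 0.5, 0.7 → best response Aggressive.
Incumbent against Withdraw: payoffs 1.4, 2.2, 3.9 → best response Passive.
Entrant against Aggressive: payoffs 0.4, 0.3, 2.3 → best response Withdraw.
Entrant against Moderate: payoffs 1.2, 4, 4.4 → best response Withdraw.
Entrant against Passive: payoffs 4, 2.2, 0.6 → best response Passive.
No profile is a mutual best response for all players.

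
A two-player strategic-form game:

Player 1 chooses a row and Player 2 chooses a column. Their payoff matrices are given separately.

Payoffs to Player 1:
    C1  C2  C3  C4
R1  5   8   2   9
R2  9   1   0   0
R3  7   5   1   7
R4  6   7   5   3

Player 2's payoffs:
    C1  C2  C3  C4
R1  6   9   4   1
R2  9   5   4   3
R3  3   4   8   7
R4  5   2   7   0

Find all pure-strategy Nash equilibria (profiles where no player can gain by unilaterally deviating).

(R1, C1): Player 1 can switch to R2 (5 → 9). Not NE.
(R1, C2): Player 1 gets 8, best alternative 7; Player 2 gets 9, best alternative 6. No profitable deviation — NE.
(R1, C3): Player 1 can switch to R4 (2 → 5). Not NE.
(R1, C4): Player 2 can switch to C1 (1 → 6). Not NE.
(R2, C1): Player 1 gets 9, best alternative 7; Player 2 gets 9, best alternative 5. No profitable deviation — NE.
(R2, C2): Player 1 can switch to R1 (1 → 8). Not NE.
(R2, C3): Player 1 can switch to R1 (0 → 2). Not NE.
(R2, C4): Player 1 can switch to R1 (0 → 9). Not NE.
(R3, C1): Player 1 can switch to R2 (7 → 9). Not NE.
(R3, C2): Player 1 can switch to R1 (5 → 8). Not NE.
(R3, C3): Player 1 can switch to R1 (1 → 2). Not NE.
(R3, C4): Player 1 can switch to R1 (7 → 9). Not NE.
(R4, C1): Player 1 can switch to R2 (6 → 9). Not NE.
(R4, C2): Player 1 can switch to R1 (7 → 8). Not NE.
(R4, C3): Player 1 gets 5, best alternative 2; Player 2 gets 7, best alternative 5. No profitable deviation — NE.
(The remaining 1 profile has a profitable deviation by the same check.)

(R1, C2) and (R2, C1) and (R4, C3)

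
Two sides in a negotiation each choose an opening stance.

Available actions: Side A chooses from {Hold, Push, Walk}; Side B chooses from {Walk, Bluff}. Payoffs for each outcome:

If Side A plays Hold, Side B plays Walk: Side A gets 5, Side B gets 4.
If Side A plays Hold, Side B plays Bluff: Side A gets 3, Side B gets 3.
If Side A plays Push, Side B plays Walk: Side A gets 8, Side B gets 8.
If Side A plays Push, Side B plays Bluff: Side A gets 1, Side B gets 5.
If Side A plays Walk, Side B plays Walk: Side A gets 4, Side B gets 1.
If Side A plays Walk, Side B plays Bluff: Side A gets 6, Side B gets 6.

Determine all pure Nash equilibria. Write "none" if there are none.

The pure Nash equilibria are (Push, Walk) and (Walk, Bluff).

Side A against Walk: payoffs 5, 8, 4 → best response Push.
Side A against Bluff: payoffs 3, 1, 6 → best response Walk.
Side B against Hold: payoffs 4, 3 → best response Walk.
Side B against Push: payoffs 8, 5 → best response Walk.
Side B against Walk: payoffs 1, 6 → best response Bluff.
Mutual best responses: (Push, Walk); (Walk, Bluff).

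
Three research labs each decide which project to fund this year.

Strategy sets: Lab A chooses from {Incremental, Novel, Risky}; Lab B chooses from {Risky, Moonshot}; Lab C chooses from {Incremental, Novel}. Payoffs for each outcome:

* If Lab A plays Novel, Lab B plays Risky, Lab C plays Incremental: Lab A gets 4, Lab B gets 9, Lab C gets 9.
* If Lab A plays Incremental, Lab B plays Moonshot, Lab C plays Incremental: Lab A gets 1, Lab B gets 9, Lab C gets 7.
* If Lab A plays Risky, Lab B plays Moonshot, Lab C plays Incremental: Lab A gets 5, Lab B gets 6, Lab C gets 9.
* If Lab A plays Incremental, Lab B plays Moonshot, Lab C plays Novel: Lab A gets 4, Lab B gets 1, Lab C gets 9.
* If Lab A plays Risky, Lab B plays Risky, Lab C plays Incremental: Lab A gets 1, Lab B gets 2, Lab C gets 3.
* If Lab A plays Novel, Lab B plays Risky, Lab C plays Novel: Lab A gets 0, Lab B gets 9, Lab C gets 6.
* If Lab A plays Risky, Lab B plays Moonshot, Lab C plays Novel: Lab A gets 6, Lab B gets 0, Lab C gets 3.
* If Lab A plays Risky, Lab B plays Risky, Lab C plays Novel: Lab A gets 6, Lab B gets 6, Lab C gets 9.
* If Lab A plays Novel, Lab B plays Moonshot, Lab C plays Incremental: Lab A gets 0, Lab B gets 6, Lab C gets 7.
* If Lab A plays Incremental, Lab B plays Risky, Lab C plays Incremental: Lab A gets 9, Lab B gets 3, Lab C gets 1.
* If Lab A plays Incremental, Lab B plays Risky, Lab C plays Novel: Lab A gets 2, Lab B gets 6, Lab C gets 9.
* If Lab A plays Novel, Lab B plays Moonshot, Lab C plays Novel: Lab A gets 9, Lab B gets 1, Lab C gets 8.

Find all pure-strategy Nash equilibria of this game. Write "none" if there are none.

For each strategy profile, look for a profitable unilateral deviation.
(Incremental, Risky, Incremental): Lab B can switch to Moonshot (3 → 9). Not NE.
(Incremental, Risky, Novel): Lab A can switch to Risky (2 → 6). Not NE.
(Incremental, Moonshot, Incremental): Lab A can switch to Risky (1 → 5). Not NE.
(Incremental, Moonshot, Novel): Lab A can switch to Novel (4 → 9). Not NE.
(Novel, Risky, Incremental): Lab A can switch to Incremental (4 → 9). Not NE.
(Novel, Risky, Novel): Lab A can switch to Incremental (0 → 2). Not NE.
(Novel, Moonshot, Incremental): Lab A can switch to Incremental (0 → 1). Not NE.
(Novel, Moonshot, Novel): Lab B can switch to Risky (1 → 9). Not NE.
(Risky, Risky, Incremental): Lab A can switch to Incremental (1 → 9). Not NE.
(Risky, Risky, Novel): Lab A gets 6, best alternative 2; Lab B gets 6, best alternative 0; Lab C gets 9, best alternative 3. No profitable deviation — NE.
(Risky, Moonshot, Incremental): Lab A gets 5, best alternative 1; Lab B gets 6, best alternative 2; Lab C gets 9, best alternative 3. No profitable deviation — NE.
(Risky, Moonshot, Novel): Lab A can switch to Novel (6 → 9). Not NE.

The pure Nash equilibria are (Risky, Risky, Novel) and (Risky, Moonshot, Incremental).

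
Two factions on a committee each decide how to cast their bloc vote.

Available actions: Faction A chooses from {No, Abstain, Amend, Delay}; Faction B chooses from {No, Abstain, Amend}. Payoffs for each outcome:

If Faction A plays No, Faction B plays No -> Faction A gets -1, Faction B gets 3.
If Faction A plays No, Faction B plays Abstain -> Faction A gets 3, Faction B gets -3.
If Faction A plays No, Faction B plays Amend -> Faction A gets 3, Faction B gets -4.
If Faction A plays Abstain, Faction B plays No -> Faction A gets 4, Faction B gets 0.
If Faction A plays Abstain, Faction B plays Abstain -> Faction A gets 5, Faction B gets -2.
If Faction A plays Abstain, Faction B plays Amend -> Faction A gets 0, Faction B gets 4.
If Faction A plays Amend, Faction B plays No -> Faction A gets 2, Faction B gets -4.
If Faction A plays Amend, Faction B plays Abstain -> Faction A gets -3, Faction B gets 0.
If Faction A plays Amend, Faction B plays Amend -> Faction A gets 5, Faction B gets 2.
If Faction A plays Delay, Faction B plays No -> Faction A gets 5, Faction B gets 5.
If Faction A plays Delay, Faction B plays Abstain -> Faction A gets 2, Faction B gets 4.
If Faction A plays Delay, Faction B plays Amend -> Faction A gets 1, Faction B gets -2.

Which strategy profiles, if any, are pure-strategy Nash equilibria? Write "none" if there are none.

(No, No): Faction A can switch to Abstain (-1 → 4). Not NE.
(No, Abstain): Faction A can switch to Abstain (3 → 5). Not NE.
(No, Amend): Faction A can switch to Amend (3 → 5). Not NE.
(Abstain, No): Faction A can switch to Delay (4 → 5). Not NE.
(Abstain, Abstain): Faction B can switch to No (-2 → 0). Not NE.
(Abstain, Amend): Faction A can switch to No (0 → 3). Not NE.
(Amend, No): Faction A can switch to Abstain (2 → 4). Not NE.
(Amend, Abstain): Faction A can switch to No (-3 → 3). Not NE.
(Amend, Amend): Faction A gets 5, best alternative 3; Faction B gets 2, best alternative 0. No profitable deviation — NE.
(Delay, No): Faction A gets 5, best alternative 4; Faction B gets 5, best alternative 4. No profitable deviation — NE.
(Delay, Abstain): Faction A can switch to No (2 → 3). Not NE.
(Delay, Amend): Faction A can switch to No (1 → 3). Not NE.

The pure Nash equilibria are (Amend, Amend); (Delay, No).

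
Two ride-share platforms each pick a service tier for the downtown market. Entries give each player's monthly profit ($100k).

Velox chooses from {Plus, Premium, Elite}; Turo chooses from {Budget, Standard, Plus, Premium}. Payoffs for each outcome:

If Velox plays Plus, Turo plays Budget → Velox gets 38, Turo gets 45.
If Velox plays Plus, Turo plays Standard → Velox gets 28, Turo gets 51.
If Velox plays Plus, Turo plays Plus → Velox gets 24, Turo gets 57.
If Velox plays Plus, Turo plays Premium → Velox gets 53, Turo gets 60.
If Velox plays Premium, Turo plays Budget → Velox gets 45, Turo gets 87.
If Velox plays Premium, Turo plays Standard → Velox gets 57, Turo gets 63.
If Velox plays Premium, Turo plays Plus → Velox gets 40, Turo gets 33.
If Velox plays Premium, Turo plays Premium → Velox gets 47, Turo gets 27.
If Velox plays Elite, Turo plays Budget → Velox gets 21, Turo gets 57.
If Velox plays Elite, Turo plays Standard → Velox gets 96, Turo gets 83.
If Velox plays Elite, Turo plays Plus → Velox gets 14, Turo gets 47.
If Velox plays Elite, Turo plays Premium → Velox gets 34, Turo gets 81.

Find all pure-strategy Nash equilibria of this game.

Velox against Budget: payoffs 38, 45, 21 → best response Premium.
Velox against Standard: payoffs 28, 57, 96 → best response Elite.
Velox against Plus: payoffs 24, 40, 14 → best response Premium.
Velox against Premium: payoffs 53, 47, 34 → best response Plus.
Turo against Plus: payoffs 45, 51, 57, 60 → best response Premium.
Turo against Premium: payoffs 87, 63, 33, 27 → best response Budget.
Turo against Elite: payoffs 57, 83, 47, 81 → best response Standard.
Mutual best responses: (Plus, Premium); (Premium, Budget); (Elite, Standard).

Pure-strategy Nash equilibria: (Plus, Premium), (Premium, Budget), (Elite, Standard)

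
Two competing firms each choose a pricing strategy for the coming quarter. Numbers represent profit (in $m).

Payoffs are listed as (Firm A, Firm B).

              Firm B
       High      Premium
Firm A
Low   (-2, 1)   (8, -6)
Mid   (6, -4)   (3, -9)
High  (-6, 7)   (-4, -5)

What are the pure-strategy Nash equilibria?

Pure NE: (Mid, High)

For each strategy profile, look for a profitable unilateral deviation.
(Low, High): Firm A can switch to Mid (-2 → 6). Not NE.
(Low, Premium): Firm B can switch to High (-6 → 1). Not NE.
(Mid, High): Firm A gets 6, best alternative -2; Firm B gets -4, best alternative -9. No profitable deviation — NE.
(Mid, Premium): Firm A can switch to Low (3 → 8). Not NE.
(High, High): Firm A can switch to Low (-6 → -2). Not NE.
(High, Premium): Firm A can switch to Low (-4 → 8). Not NE.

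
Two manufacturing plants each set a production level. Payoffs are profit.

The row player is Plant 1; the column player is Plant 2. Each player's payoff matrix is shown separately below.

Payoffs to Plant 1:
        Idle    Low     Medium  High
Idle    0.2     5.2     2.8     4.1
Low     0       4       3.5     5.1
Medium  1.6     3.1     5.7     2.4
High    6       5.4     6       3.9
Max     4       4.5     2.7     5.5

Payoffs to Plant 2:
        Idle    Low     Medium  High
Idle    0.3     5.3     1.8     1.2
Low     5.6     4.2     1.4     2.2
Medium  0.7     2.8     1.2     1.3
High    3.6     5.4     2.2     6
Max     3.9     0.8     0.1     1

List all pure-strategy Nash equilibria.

Plant 1 against Idle: payoffs 0.2, 0, 1.6, 6, 4 → best response High.
Plant 1 against Low: payoffs 5.2, 4, 3.1, 5.4, 4.5 → best response High.
Plant 1 against Medium: payoffs 2.8, 3.5, 5.7, 6, 2.7 → best response High.
Plant 1 against High: payoffs 4.1, 5.1, 2.4, 3.9, 5.5 → best response Max.
Plant 2 against Idle: payoffs 0.3, 5.3, 1.8, 1.2 → best response Low.
Plant 2 against Low: payoffs 5.6, 4.2, 1.4, 2.2 → best response Idle.
Plant 2 against Medium: payoffs 0.7, 2.8, 1.2, 1.3 → best response Low.
Plant 2 against High: payoffs 3.6, 5.4, 2.2, 6 → best response High.
Plant 2 against Max: payoffs 3.9, 0.8, 0.1, 1 → best response Idle.
No profile is a mutual best response for all players.

none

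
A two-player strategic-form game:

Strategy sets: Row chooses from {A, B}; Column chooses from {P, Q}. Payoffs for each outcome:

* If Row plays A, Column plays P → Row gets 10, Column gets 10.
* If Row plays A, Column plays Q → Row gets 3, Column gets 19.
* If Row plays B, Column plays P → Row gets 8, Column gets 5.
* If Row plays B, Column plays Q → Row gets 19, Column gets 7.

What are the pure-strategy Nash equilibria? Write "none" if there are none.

Pure NE: (B, Q)

For each player, find the best response to each opponent profile; mutual best responses are the pure NE.
Row against P: payoffs 10, 8 → best response A.
Row against Q: payoffs 3, 19 → best response B.
Column against A: payoffs 10, 19 → best response Q.
Column against B: payoffs 5, 7 → best response Q.
Mutual best responses: (B, Q).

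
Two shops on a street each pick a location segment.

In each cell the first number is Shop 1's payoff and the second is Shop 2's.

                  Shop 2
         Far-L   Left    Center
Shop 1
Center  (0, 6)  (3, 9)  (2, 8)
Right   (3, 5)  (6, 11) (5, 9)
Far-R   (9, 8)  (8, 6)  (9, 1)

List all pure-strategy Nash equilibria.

The unique pure-strategy Nash equilibrium is (Far-R, Far-L).

Shop 1 against Far-L: payoffs 0, 3, 9 → best response Far-R.
Shop 1 against Left: payoffs 3, 6, 8 → best response Far-R.
Shop 1 against Center: payoffs 2, 5, 9 → best response Far-R.
Shop 2 against Center: payoffs 6, 9, 8 → best response Left.
Shop 2 against Right: payoffs 5, 11, 9 → best response Left.
Shop 2 against Far-R: payoffs 8, 6, 1 → best response Far-L.
Mutual best responses: (Far-R, Far-L).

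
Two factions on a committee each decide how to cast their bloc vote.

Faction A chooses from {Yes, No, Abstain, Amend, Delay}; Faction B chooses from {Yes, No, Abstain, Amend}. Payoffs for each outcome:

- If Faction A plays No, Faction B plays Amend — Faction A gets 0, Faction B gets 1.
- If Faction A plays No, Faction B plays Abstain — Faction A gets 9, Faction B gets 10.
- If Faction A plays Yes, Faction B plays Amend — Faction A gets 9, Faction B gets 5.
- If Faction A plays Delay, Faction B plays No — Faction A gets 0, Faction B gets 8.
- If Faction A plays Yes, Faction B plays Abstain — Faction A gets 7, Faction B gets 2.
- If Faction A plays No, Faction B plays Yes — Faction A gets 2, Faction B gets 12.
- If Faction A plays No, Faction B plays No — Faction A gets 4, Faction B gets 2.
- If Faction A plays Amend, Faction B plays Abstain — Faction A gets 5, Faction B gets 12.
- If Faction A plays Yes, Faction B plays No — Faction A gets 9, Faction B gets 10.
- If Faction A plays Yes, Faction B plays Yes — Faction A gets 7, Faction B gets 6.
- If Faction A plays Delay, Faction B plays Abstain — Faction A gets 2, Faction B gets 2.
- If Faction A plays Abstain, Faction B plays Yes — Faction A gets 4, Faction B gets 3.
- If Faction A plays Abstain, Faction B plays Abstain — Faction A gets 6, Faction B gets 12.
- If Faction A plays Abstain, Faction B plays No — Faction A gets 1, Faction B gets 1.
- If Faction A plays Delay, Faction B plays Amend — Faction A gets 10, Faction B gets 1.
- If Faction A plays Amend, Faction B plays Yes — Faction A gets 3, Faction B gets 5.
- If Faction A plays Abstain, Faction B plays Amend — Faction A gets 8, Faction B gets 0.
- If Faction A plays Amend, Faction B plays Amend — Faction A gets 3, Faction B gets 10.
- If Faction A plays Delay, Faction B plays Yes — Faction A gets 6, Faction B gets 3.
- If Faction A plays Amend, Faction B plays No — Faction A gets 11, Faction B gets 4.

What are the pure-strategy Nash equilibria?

Faction A against Yes: payoffs 7, 2, 4, 3, 6 → best response Yes.
Faction A against No: payoffs 9, 4, 1, 11, 0 → best response Amend.
Faction A against Abstain: payoffs 7, 9, 6, 5, 2 → best response No.
Faction A against Amend: payoffs 9, 0, 8, 3, 10 → best response Delay.
Faction B against Yes: payoffs 6, 10, 2, 5 → best response No.
Faction B against No: payoffs 12, 2, 10, 1 → best response Yes.
Faction B against Abstain: payoffs 3, 1, 12, 0 → best response Abstain.
Faction B against Amend: payoffs 5, 4, 12, 10 → best response Abstain.
Faction B against Delay: payoffs 3, 8, 2, 1 → best response No.
No profile is a mutual best response for all players.

There is no pure-strategy Nash equilibrium.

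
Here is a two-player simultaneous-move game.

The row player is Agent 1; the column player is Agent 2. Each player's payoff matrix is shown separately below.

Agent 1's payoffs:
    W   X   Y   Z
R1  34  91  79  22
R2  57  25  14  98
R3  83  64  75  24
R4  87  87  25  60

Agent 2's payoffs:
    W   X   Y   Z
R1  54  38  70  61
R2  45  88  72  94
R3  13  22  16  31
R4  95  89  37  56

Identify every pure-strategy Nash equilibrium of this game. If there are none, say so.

Check each profile: it is a Nash equilibrium iff no player can strictly gain by switching unilaterally.
(R1, W): Agent 1 can switch to R2 (34 → 57). Not NE.
(R1, X): Agent 2 can switch to W (38 → 54). Not NE.
(R1, Y): Agent 1 gets 79, best alternative 75; Agent 2 gets 70, best alternative 61. No profitable deviation — NE.
(R1, Z): Agent 1 can switch to R2 (22 → 98). Not NE.
(R2, W): Agent 1 can switch to R3 (57 → 83). Not NE.
(R2, X): Agent 1 can switch to R1 (25 → 91). Not NE.
(R2, Y): Agent 1 can switch to R1 (14 → 79). Not NE.
(R2, Z): Agent 1 gets 98, best alternative 60; Agent 2 gets 94, best alternative 88. No profitable deviation — NE.
(R4, W): Agent 1 gets 87, best alternative 83; Agent 2 gets 95, best alternative 89. No profitable deviation — NE.
(The remaining 7 profiles each have a profitable deviation by the same check.)

Pure-strategy Nash equilibria: (R1, Y) and (R2, Z) and (R4, W)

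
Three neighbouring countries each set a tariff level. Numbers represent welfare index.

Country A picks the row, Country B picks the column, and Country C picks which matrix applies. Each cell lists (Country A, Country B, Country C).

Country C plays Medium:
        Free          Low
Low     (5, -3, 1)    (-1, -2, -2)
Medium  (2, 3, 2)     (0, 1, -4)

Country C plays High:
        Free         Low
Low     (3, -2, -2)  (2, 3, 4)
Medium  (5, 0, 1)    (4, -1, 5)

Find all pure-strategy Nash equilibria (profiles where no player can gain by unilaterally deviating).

This game has no pure Nash equilibrium.

(Low, Free, Medium): Country B can switch to Low (-3 → -2). Not NE.
(Low, Free, High): Country A can switch to Medium (3 → 5). Not NE.
(Low, Low, Medium): Country A can switch to Medium (-1 → 0). Not NE.
(Low, Low, High): Country A can switch to Medium (2 → 4). Not NE.
(Medium, Free, Medium): Country A can switch to Low (2 → 5). Not NE.
(Medium, Free, High): Country C can switch to Medium (1 → 2). Not NE.
(Medium, Low, Medium): Country B can switch to Free (1 → 3). Not NE.
(Medium, Low, High): Country B can switch to Free (-1 → 0). Not NE.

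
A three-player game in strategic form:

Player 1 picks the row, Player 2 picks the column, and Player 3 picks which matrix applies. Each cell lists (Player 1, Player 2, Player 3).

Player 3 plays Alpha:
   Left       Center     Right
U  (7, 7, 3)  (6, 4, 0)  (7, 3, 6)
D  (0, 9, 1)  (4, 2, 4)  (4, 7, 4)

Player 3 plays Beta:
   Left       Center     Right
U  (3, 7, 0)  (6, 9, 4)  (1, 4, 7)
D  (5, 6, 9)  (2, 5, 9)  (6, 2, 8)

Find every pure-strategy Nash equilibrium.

For each player, find the best response to each opponent profile; mutual best responses are the pure NE.
Player 1 against (Left, Alpha): payoffs 7, 0 → best response U.
Player 1 against (Left, Beta): payoffs 3, 5 → best response D.
Player 1 against (Center, Alpha): payoffs 6, 4 → best response U.
Player 1 against (Center, Beta): payoffs 6, 2 → best response U.
Player 1 against (Right, Alpha): payoffs 7, 4 → best response U.
Player 1 against (Right, Beta): payoffs 1, 6 → best response D.
Player 2 against (U, Alpha): payoffs 7, 4, 3 → best response Left.
Player 2 against (U, Beta): payoffs 7, 9, 4 → best response Center.
Player 2 against (D, Alpha): payoffs 9, 2, 7 → best response Left.
Player 2 against (D, Beta): payoffs 6, 5, 2 → best response Left.
Player 3 against (U, Left): payoffs 3, 0 → best response Alpha.
Player 3 against (U, Center): payoffs 0, 4 → best response Beta.
Player 3 against (U, Right): payoffs 6, 7 → best response Beta.
Player 3 against (D, Left): payoffs 1, 9 → best response Beta.
Player 3 against (D, Center): payoffs 4, 9 → best response Beta.
Player 3 against (D, Right): payoffs 4, 8 → best response Beta.
Mutual best responses: (U, Left, Alpha); (U, Center, Beta); (D, Left, Beta).

Pure-strategy Nash equilibria: (U, Left, Alpha) and (U, Center, Beta) and (D, Left, Beta)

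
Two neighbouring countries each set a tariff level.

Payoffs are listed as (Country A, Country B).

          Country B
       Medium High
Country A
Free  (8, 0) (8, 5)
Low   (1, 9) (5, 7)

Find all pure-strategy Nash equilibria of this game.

Country A against Medium: payoffs 8, 1 → best response Free.
Country A against High: payoffs 8, 5 → best response Free.
Country B against Free: payoffs 0, 5 → best response High.
Country B against Low: payoffs 9, 7 → best response Medium.
Mutual best responses: (Free, High).

(Free, High)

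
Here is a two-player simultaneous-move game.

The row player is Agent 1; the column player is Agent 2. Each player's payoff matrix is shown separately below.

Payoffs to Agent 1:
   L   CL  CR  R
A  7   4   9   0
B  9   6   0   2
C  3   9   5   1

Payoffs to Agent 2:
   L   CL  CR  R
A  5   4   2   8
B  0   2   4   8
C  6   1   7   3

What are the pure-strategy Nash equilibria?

(A, L): Agent 1 can switch to B (7 → 9). Not NE.
(A, CL): Agent 1 can switch to B (4 → 6). Not NE.
(A, CR): Agent 2 can switch to L (2 → 5). Not NE.
(A, R): Agent 1 can switch to B (0 → 2). Not NE.
(B, L): Agent 2 can switch to CL (0 → 2). Not NE.
(B, CL): Agent 1 can switch to C (6 → 9). Not NE.
(B, R): Agent 1 gets 2, best alternative 1; Agent 2 gets 8, best alternative 4. No profitable deviation — NE.
(The remaining 5 profiles each have a profitable deviation by the same check.)

The unique pure-strategy Nash equilibrium is (B, R).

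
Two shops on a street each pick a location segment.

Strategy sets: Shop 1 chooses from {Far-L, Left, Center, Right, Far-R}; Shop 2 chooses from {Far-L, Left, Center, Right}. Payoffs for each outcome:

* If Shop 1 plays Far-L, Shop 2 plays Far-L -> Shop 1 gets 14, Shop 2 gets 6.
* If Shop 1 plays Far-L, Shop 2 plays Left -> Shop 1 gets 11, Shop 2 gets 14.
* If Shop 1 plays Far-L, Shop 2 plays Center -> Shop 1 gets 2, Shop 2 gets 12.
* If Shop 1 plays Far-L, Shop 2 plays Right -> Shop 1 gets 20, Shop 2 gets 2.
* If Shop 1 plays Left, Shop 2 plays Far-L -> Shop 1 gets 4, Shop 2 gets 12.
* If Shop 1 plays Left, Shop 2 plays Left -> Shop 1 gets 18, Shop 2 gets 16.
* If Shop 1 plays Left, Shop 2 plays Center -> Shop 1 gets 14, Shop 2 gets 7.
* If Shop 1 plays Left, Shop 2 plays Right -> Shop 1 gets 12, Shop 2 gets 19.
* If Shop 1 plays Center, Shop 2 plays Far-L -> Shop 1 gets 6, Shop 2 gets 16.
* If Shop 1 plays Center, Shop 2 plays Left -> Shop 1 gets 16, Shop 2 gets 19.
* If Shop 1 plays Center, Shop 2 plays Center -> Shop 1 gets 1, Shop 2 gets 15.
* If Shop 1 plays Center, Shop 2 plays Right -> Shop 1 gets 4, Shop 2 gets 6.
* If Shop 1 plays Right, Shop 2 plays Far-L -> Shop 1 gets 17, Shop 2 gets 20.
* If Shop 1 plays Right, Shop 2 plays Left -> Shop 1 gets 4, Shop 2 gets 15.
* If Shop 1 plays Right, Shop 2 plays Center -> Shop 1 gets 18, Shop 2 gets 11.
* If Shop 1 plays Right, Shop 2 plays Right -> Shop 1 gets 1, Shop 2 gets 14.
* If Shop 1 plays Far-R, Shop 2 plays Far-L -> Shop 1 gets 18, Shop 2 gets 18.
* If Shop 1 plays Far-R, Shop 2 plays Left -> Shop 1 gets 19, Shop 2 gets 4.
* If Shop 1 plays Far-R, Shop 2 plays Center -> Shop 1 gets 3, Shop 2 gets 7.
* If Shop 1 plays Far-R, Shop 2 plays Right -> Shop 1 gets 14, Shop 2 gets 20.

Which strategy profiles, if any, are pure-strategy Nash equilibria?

none

Shop 1 against Far-L: payoffs 14, 4, 6, 17, 18 → best response Far-R.
Shop 1 against Left: payoffs 11, 18, 16, 4, 19 → best response Far-R.
Shop 1 against Center: payoffs 2, 14, 1, 18, 3 → best response Right.
Shop 1 against Right: payoffs 20, 12, 4, 1, 14 → best response Far-L.
Shop 2 against Far-L: payoffs 6, 14, 12, 2 → best response Left.
Shop 2 against Left: payoffs 12, 16, 7, 19 → best response Right.
Shop 2 against Center: payoffs 16, 19, 15, 6 → best response Left.
Shop 2 against Right: payoffs 20, 15, 11, 14 → best response Far-L.
Shop 2 against Far-R: payoffs 18, 4, 7, 20 → best response Right.
No profile is a mutual best response for all players.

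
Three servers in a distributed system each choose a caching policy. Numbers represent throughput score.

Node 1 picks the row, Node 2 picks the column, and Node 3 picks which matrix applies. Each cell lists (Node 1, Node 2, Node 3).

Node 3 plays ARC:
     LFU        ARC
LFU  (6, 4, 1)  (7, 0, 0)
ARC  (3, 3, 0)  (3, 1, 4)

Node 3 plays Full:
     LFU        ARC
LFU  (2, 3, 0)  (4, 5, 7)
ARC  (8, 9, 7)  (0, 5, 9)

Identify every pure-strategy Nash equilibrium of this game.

Pure-strategy Nash equilibria: (LFU, LFU, ARC); (LFU, ARC, Full); (ARC, LFU, Full)

Node 1 against (LFU, ARC): payoffs 6, 3 → best response LFU.
Node 1 against (LFU, Full): payoffs 2, 8 → best response ARC.
Node 1 against (ARC, ARC): payoffs 7, 3 → best response LFU.
Node 1 against (ARC, Full): payoffs 4, 0 → best response LFU.
Node 2 against (LFU, ARC): payoffs 4, 0 → best response LFU.
Node 2 against (LFU, Full): payoffs 3, 5 → best response ARC.
Node 2 against (ARC, ARC): payoffs 3, 1 → best response LFU.
Node 2 against (ARC, Full): payoffs 9, 5 → best response LFU.
Node 3 against (LFU, LFU): payoffs 1, 0 → best response ARC.
Node 3 against (LFU, ARC): payoffs 0, 7 → best response Full.
Node 3 against (ARC, LFU): payoffs 0, 7 → best response Full.
Node 3 against (ARC, ARC): payoffs 4, 9 → best response Full.
Mutual best responses: (LFU, LFU, ARC); (LFU, ARC, Full); (ARC, LFU, Full).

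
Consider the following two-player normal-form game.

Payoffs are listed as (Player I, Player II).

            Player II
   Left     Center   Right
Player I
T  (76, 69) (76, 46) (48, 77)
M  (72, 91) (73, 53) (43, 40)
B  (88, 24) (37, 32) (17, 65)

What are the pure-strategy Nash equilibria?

(T, Left): Player I can switch to B (76 → 88). Not NE.
(T, Center): Player II can switch to Left (46 → 69). Not NE.
(T, Right): Player I gets 48, best alternative 43; Player II gets 77, best alternative 69. No profitable deviation — NE.
(M, Left): Player I can switch to T (72 → 76). Not NE.
(M, Center): Player I can switch to T (73 → 76). Not NE.
(M, Right): Player I can switch to T (43 → 48). Not NE.
(B, Left): Player II can switch to Center (24 → 32). Not NE.
(The remaining 2 profiles each have a profitable deviation by the same check.)

Pure NE: (T, Right)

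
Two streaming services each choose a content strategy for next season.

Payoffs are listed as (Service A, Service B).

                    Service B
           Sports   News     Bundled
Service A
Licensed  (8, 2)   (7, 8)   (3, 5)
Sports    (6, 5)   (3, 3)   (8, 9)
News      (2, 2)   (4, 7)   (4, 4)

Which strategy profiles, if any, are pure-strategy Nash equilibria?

The pure Nash equilibria are (Licensed, News) and (Sports, Bundled).

(Licensed, Sports): Service B can switch to News (2 → 8). Not NE.
(Licensed, News): Service A gets 7, best alternative 4; Service B gets 8, best alternative 5. No profitable deviation — NE.
(Licensed, Bundled): Service A can switch to Sports (3 → 8). Not NE.
(Sports, Sports): Service A can switch to Licensed (6 → 8). Not NE.
(Sports, News): Service A can switch to Licensed (3 → 7). Not NE.
(Sports, Bundled): Service A gets 8, best alternative 4; Service B gets 9, best alternative 5. No profitable deviation — NE.
(News, Sports): Service A can switch to Licensed (2 → 8). Not NE.
(News, News): Service A can switch to Licensed (4 → 7). Not NE.
(News, Bundled): Service A can switch to Sports (4 → 8). Not NE.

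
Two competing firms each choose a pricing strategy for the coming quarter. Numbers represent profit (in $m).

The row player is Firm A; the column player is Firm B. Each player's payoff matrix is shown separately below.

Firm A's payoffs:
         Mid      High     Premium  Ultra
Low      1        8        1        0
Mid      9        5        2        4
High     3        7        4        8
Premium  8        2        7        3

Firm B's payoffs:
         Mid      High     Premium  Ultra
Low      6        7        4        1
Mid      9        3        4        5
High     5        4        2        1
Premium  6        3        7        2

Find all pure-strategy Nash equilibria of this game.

Firm A against Mid: payoffs 1, 9, 3, 8 → best response Mid.
Firm A against High: payoffs 8, 5, 7, 2 → best response Low.
Firm A against Premium: payoffs 1, 2, 4, 7 → best response Premium.
Firm A against Ultra: payoffs 0, 4, 8, 3 → best response High.
Firm B against Low: payoffs 6, 7, 4, 1 → best response High.
Firm B against Mid: payoffs 9, 3, 4, 5 → best response Mid.
Firm B against High: payoffs 5, 4, 2, 1 → best response Mid.
Firm B against Premium: payoffs 6, 3, 7, 2 → best response Premium.
Mutual best responses: (Low, High); (Mid, Mid); (Premium, Premium).

(Low, High); (Mid, Mid); (Premium, Premium)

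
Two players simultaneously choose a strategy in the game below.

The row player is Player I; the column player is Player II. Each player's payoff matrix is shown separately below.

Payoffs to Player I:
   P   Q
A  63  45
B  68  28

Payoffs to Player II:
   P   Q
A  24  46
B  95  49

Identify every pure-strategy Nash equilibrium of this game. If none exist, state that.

The pure Nash equilibria are (A, Q), (B, P).

Mark each player's best response to every combination of opponents' strategies; a profile where every player is best-responding is a pure Nash equilibrium.
Player I against P: payoffs 63, 68 → best response B.
Player I against Q: payoffs 45, 28 → best response A.
Player II against A: payoffs 24, 46 → best response Q.
Player II against B: payoffs 95, 49 → best response P.
Mutual best responses: (A, Q); (B, P).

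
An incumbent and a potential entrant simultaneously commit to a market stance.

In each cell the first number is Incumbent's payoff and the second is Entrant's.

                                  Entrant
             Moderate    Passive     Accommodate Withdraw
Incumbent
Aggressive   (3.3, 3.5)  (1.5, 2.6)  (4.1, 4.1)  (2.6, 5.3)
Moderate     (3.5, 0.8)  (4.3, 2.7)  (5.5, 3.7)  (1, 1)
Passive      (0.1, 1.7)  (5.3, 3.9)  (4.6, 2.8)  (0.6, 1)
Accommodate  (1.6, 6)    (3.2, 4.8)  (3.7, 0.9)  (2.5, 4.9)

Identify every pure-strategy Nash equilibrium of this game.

For each player, find the best response to each opponent profile; mutual best responses are the pure NE.
Incumbent against Moderate: payoffs 3.3, 3.5, 0.1, 1.6 → best response Moderate.
Incumbent against Passive: payoffs 1.5, 4.3, 5.3, 3.2 → best response Passive.
Incumbent against Accommodate: payoffs 4.1, 5.5, 4.6, 3.7 → best response Moderate.
Incumbent against Withdraw: payoffs 2.6, 1, 0.6, 2.5 → best response Aggressive.
Entrant against Aggressive: payoffs 3.5, 2.6, 4.1, 5.3 → best response Withdraw.
Entrant against Moderate: payoffs 0.8, 2.7, 3.7, 1 → best response Accommodate.
Entrant against Passive: payoffs 1.7, 3.9, 2.8, 1 → best response Passive.
Entrant against Accommodate: payoffs 6, 4.8, 0.9, 4.9 → best response Moderate.
Mutual best responses: (Aggressive, Withdraw); (Moderate, Accommodate); (Passive, Passive).

(Aggressive, Withdraw), (Moderate, Accommodate), (Passive, Passive)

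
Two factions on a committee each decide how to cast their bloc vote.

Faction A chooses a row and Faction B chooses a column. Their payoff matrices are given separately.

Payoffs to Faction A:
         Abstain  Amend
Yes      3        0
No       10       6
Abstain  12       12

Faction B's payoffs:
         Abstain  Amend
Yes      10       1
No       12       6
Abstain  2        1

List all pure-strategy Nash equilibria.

(Yes, Abstain): Faction A can switch to No (3 → 10). Not NE.
(Yes, Amend): Faction A can switch to No (0 → 6). Not NE.
(No, Abstain): Faction A can switch to Abstain (10 → 12). Not NE.
(No, Amend): Faction A can switch to Abstain (6 → 12). Not NE.
(Abstain, Abstain): Faction A gets 12, best alternative 10; Faction B gets 2, best alternative 1. No profitable deviation — NE.
(Abstain, Amend): Faction B can switch to Abstain (1 → 2). Not NE.

(Abstain, Abstain)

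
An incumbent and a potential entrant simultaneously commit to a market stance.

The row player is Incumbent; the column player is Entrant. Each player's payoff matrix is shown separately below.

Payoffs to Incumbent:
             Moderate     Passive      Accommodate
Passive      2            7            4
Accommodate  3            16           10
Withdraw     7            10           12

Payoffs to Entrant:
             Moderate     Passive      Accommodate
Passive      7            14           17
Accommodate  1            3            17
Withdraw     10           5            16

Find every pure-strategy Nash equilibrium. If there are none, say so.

(Withdraw, Accommodate)

Incumbent against Moderate: payoffs 2, 3, 7 → best response Withdraw.
Incumbent against Passive: payoffs 7, 16, 10 → best response Accommodate.
Incumbent against Accommodate: payoffs 4, 10, 12 → best response Withdraw.
Entrant against Passive: payoffs 7, 14, 17 → best response Accommodate.
Entrant against Accommodate: payoffs 1, 3, 17 → best response Accommodate.
Entrant against Withdraw: payoffs 10, 5, 16 → best response Accommodate.
Mutual best responses: (Withdraw, Accommodate).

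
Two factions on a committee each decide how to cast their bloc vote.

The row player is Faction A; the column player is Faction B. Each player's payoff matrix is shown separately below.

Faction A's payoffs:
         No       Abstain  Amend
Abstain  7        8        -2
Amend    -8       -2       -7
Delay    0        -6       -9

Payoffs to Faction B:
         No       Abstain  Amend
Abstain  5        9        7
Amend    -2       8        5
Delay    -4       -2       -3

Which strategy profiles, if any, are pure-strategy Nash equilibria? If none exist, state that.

Pure NE: (Abstain, Abstain)

For each strategy profile, look for a profitable unilateral deviation.
(Abstain, No): Faction B can switch to Abstain (5 → 9). Not NE.
(Abstain, Abstain): Faction A gets 8, best alternative -2; Faction B gets 9, best alternative 7. No profitable deviation — NE.
(Abstain, Amend): Faction B can switch to Abstain (7 → 9). Not NE.
(Amend, No): Faction A can switch to Abstain (-8 → 7). Not NE.
(Amend, Abstain): Faction A can switch to Abstain (-2 → 8). Not NE.
(Amend, Amend): Faction A can switch to Abstain (-7 → -2). Not NE.
(Delay, No): Faction A can switch to Abstain (0 → 7). Not NE.
(Delay, Abstain): Faction A can switch to Abstain (-6 → 8). Not NE.
(Delay, Amend): Faction A can switch to Abstain (-9 → -2). Not NE.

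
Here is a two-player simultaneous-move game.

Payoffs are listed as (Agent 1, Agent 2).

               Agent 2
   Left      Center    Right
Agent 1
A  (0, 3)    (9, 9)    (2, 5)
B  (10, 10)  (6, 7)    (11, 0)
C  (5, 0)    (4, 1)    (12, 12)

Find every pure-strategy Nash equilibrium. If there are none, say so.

Pure-strategy Nash equilibria: (A, Center), (B, Left), (C, Right)

For each strategy profile, look for a profitable unilateral deviation.
(A, Left): Agent 1 can switch to B (0 → 10). Not NE.
(A, Center): Agent 1 gets 9, best alternative 6; Agent 2 gets 9, best alternative 5. No profitable deviation — NE.
(A, Right): Agent 1 can switch to B (2 → 11). Not NE.
(B, Left): Agent 1 gets 10, best alternative 5; Agent 2 gets 10, best alternative 7. No profitable deviation — NE.
(B, Center): Agent 1 can switch to A (6 → 9). Not NE.
(B, Right): Agent 1 can switch to C (11 → 12). Not NE.
(C, Left): Agent 1 can switch to B (5 → 10). Not NE.
(C, Center): Agent 1 can switch to A (4 → 9). Not NE.
(C, Right): Agent 1 gets 12, best alternative 11; Agent 2 gets 12, best alternative 1. No profitable deviation — NE.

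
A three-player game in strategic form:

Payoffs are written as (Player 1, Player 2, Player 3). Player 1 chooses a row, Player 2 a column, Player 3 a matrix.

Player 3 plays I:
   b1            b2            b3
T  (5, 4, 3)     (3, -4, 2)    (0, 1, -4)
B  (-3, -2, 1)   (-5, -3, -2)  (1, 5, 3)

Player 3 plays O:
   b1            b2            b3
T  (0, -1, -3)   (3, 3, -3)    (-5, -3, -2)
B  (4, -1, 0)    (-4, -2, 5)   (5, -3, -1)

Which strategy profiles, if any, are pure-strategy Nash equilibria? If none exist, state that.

Pure-strategy Nash equilibria: (T, b1, I), (B, b3, I)

Player 1 against (b1, I): payoffs 5, -3 → best response T.
Player 1 against (b1, O): payoffs 0, 4 → best response B.
Player 1 against (b2, I): payoffs 3, -5 → best response T.
Player 1 against (b2, O): payoffs 3, -4 → best response T.
Player 1 against (b3, I): payoffs 0, 1 → best response B.
Player 1 against (b3, O): payoffs -5, 5 → best response B.
Player 2 against (T, I): payoffs 4, -4, 1 → best response b1.
Player 2 against (T, O): payoffs -1, 3, -3 → best response b2.
Player 2 against (B, I): payoffs -2, -3, 5 → best response b3.
Player 2 against (B, O): payoffs -1, -2, -3 → best response b1.
Player 3 against (T, b1): payoffs 3, -3 → best response I.
Player 3 against (T, b2): payoffs 2, -3 → best response I.
Player 3 against (T, b3): payoffs -4, -2 → best response O.
Player 3 against (B, b1): payoffs 1, 0 → best response I.
Player 3 against (B, b2): payoffs -2, 5 → best response O.
Player 3 against (B, b3): payoffs 3, -1 → best response I.
Mutual best responses: (T, b1, I); (B, b3, I).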